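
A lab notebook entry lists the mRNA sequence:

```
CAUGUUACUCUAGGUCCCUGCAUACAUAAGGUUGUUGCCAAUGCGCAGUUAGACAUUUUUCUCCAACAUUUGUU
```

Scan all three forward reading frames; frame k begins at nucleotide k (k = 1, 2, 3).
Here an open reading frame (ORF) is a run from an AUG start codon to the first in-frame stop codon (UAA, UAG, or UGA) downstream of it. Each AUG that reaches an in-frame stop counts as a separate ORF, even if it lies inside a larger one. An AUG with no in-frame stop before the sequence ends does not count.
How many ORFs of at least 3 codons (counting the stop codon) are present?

Frame 1: CAU GUU ACU CUA GGU CCC UGC AUA CAU AAG GUU GUU GCC AAU GCG CAG UUA GAC AUU UUU CUC CAA CAU UUG — no AUG→stop ORF.
Frame 2: AUG UUA CUC UAG GUC CCU GCA UAC AUA AGG UUG UUG CCA AUG CGC AGU UAG ACA UUU UUC UCC AAC AUU UGU — AUG at 2, stop UAG at 11 → 12 nt; AUG at 41, stop UAG at 50 → 12 nt.
Frame 3: UGU UAC UCU AGG UCC CUG CAU ACA UAA GGU UGU UGC CAA UGC GCA GUU AGA CAU UUU UCU CCA ACA UUU GUU — no AUG→stop ORF.
ORFs ≥ 3 codons: frame 2 2–13 (4 codons), frame 2 41–52 (4 codons). Count = 2.

2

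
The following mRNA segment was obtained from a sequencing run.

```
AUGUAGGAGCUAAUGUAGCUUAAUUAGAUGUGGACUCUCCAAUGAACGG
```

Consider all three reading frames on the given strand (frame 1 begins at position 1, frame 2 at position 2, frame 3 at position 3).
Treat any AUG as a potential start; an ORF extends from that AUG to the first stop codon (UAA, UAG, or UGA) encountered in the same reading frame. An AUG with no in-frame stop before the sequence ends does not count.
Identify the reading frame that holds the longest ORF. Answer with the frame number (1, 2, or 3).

1

Frame 1: AUG UAG GAG CUA AUG UAG CUU AAU UAG AUG UGG ACU CUC CAA UGA ACG — AUG at 1, stop UAG at 4 → 6 nt; AUG at 13, stop UAG at 16 → 6 nt; AUG at 28, stop UGA at 43 → 18 nt.
Frame 2: UGU AGG AGC UAA UGU AGC UUA AUU AGA UGU GGA CUC UCC AAU GAA CGG — no AUG→stop ORF.
Frame 3: GUA GGA GCU AAU GUA GCU UAA UUA GAU GUG GAC UCU CCA AUG AAC — no AUG→stop ORF.
Longest ORF is 18 nt in frame 1 (positions 28–45).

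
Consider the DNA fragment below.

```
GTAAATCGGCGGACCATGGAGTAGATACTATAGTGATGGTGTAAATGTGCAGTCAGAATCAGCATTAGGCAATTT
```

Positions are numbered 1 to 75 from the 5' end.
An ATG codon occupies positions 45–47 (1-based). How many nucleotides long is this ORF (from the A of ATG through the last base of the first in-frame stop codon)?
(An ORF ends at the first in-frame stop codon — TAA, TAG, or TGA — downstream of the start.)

24

Codons from position 45: ATG (45–47), TGC (48–50), AGT (51–53), CAG (54–56), AAT (57–59), CAG (60–62), CAT (63–65), TAG (66–68).
TAG is the first in-frame stop; ORF spans 45–68, 24 nucleotides.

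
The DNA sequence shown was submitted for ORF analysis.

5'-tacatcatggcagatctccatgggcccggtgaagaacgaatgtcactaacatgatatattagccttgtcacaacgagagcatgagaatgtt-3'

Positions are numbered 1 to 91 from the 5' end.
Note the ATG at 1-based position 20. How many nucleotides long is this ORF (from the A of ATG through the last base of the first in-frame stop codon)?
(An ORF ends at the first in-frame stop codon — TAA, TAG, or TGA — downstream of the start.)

30

Codons from position 20: ATG (20–22), GGC (23–25), CCG (26–28), GTG (29–31), AAG (32–34), AAC (35–37), GAA (38–40), TGT (41–43), CAC (44–46), TAA (47–49).
TAA is the first in-frame stop; ORF spans 20–49, 30 nucleotides.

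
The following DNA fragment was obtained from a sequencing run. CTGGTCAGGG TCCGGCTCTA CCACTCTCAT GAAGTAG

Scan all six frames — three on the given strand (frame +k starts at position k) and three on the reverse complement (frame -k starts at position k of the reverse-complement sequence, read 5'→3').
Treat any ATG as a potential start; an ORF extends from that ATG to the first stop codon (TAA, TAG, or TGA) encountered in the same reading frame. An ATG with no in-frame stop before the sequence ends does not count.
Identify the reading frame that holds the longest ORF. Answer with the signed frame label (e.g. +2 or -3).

+2

Reverse complement (5'→3'): CTACTTCATGAGAGTGGTAGAGCCGGACCCTGACCAG
Frame +1: CTG GTC AGG GTC CGG CTC TAC CAC TCT CAT GAA GTA — no ATG→stop ORF.
Frame +2: TGG TCA GGG TCC GGC TCT ACC ACT CTC ATG AAG TAG — ATG at 29, stop TAG at 35 → 9 nt.
Frame +3: GGT CAG GGT CCG GCT CTA CCA CTC TCA TGA AGT — no ATG→stop ORF.
Frame -1: CTA CTT CAT GAG AGT GGT AGA GCC GGA CCC TGA CCA — no ATG→stop ORF.
Frame -2: TAC TTC ATG AGA GTG GTA GAG CCG GAC CCT GAC CAG — no ATG→stop ORF.
Frame -3: ACT TCA TGA GAG TGG TAG AGC CGG ACC CTG ACC — no ATG→stop ORF.
Longest ORF is 9 nt in frame +2 (positions 29–37).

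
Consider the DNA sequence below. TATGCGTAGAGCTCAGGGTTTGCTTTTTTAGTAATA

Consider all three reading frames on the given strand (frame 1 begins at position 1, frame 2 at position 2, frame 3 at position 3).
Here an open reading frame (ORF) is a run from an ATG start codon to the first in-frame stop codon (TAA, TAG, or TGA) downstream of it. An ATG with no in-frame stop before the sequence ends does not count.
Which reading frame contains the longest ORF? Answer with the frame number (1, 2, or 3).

2

Frame 1: TAT GCG TAG AGC TCA GGG TTT GCT TTT TTA GTA ATA — no ATG→stop ORF.
Frame 2: ATG CGT AGA GCT CAG GGT TTG CTT TTT TAG TAA — ATG at 2, stop TAG at 29 → 30 nt.
Frame 3: TGC GTA GAG CTC AGG GTT TGC TTT TTT AGT AAT — no ATG→stop ORF.
Longest ORF is 30 nt in frame 2 (positions 2–31).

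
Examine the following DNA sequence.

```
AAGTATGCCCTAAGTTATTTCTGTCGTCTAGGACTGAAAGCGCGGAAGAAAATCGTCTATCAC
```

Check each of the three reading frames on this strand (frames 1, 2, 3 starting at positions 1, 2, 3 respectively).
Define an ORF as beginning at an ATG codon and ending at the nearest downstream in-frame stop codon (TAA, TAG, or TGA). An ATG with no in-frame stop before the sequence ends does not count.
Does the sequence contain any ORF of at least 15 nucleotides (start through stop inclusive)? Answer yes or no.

Frame 1: AAG TAT GCC CTA AGT TAT TTC TGT CGT CTA GGA CTG AAA GCG CGG AAG AAA ATC GTC TAT CAC — no ATG→stop ORF.
Frame 2: AGT ATG CCC TAA GTT ATT TCT GTC GTC TAG GAC TGA AAG CGC GGA AGA AAA TCG TCT ATC — ATG at 5, stop TAA at 11 → 9 nt.
Frame 3: GTA TGC CCT AAG TTA TTT CTG TCG TCT AGG ACT GAA AGC GCG GAA GAA AAT CGT CTA TCA — no ATG→stop ORF.
Largest ORF found is 9 nucleotides < 15, so no.

no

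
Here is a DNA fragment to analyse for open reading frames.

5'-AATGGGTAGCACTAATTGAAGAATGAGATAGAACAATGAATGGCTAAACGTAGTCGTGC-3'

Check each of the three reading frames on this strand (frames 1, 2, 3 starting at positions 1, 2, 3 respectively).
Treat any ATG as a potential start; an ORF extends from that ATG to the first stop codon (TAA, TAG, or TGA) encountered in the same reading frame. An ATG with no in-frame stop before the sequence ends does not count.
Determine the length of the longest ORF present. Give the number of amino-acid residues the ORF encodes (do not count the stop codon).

Frame 1: AAT GGG TAG CAC TAA TTG AAG AAT GAG ATA GAA CAA TGA ATG GCT AAA CGT AGT CGT — no ATG→stop ORF.
Frame 2: ATG GGT AGC ACT AAT TGA AGA ATG AGA TAG AAC AAT GAA TGG CTA AAC GTA GTC GTG — ATG at 2, stop TGA at 17 → 18 nt; ATG at 23, stop TAG at 29 → 9 nt.
Frame 3: TGG GTA GCA CTA ATT GAA GAA TGA GAT AGA ACA ATG AAT GGC TAA ACG TAG TCG TGC — ATG at 36, stop TAA at 45 → 12 nt.
Longest: frame 2, positions 2–19, 18 nt = 6 codons = 5 aa. → 5 amino acids.

5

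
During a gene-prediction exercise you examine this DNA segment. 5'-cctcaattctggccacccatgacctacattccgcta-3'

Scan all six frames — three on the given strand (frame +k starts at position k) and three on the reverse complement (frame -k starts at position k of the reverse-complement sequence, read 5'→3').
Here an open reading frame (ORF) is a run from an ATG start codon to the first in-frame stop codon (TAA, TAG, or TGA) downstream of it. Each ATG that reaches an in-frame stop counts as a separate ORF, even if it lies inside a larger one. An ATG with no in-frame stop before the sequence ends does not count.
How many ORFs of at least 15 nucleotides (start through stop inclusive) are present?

1

Reverse complement (5'→3'): TAGCGGAATGTAGGTCATGGGTGGCCAGAATTGAGG
Frame +1: CCT CAA TTC TGG CCA CCC ATG ACC TAC ATT CCG CTA — no ATG→stop ORF.
Frame +2: CTC AAT TCT GGC CAC CCA TGA CCT ACA TTC CGC — no ATG→stop ORF.
Frame +3: TCA ATT CTG GCC ACC CAT GAC CTA CAT TCC GCT — no ATG→stop ORF.
Frame -1: TAG CGG AAT GTA GGT CAT GGG TGG CCA GAA TTG AGG — no ATG→stop ORF.
Frame -2: AGC GGA ATG TAG GTC ATG GGT GGC CAG AAT TGA — ATG at 8, stop TAG at 11 → 6 nt; ATG at 17, stop TGA at 32 → 18 nt.
Frame -3: GCG GAA TGT AGG TCA TGG GTG GCC AGA ATT GAG — no ATG→stop ORF.
ORFs ≥ 15 nucleotides: frame -2 17–34 (18 nucleotides). Count = 1.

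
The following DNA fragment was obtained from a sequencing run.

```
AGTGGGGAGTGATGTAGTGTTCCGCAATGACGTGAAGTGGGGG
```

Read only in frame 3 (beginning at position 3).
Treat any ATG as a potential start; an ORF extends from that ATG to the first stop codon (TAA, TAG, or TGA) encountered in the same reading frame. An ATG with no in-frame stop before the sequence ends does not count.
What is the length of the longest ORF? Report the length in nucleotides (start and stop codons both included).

9

Frame 3: TGG GGA GTG ATG TAG TGT TCC GCA ATG ACG TGA AGT GGG — ATG at 12, stop TAG at 15 → 6 nt; ATG at 27, stop TGA at 33 → 9 nt.
Longest: frame 3, positions 27–35, 9 nt = 3 codons = 2 aa. → 9 nucleotides.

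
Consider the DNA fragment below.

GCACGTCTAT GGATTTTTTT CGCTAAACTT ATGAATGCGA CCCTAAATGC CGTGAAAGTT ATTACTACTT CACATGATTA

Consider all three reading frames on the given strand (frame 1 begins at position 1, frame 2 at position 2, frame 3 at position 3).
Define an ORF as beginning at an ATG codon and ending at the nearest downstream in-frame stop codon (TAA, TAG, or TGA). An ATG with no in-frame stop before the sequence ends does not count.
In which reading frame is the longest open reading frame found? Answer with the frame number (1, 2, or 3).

3

Frame 1: GCA CGT CTA TGG ATT TTT TTC GCT AAA CTT ATG AAT GCG ACC CTA AAT GCC GTG AAA GTT ATT ACT ACT TCA CAT GAT — no ATG→stop ORF.
Frame 2: CAC GTC TAT GGA TTT TTT TCG CTA AAC TTA TGA ATG CGA CCC TAA ATG CCG TGA AAG TTA TTA CTA CTT CAC ATG ATT — ATG at 35, stop TAA at 44 → 12 nt; ATG at 47, stop TGA at 53 → 9 nt.
Frame 3: ACG TCT ATG GAT TTT TTT CGC TAA ACT TAT GAA TGC GAC CCT AAA TGC CGT GAA AGT TAT TAC TAC TTC ACA TGA TTA — ATG at 9, stop TAA at 24 → 18 nt.
Longest ORF is 18 nt in frame 3 (positions 9–26).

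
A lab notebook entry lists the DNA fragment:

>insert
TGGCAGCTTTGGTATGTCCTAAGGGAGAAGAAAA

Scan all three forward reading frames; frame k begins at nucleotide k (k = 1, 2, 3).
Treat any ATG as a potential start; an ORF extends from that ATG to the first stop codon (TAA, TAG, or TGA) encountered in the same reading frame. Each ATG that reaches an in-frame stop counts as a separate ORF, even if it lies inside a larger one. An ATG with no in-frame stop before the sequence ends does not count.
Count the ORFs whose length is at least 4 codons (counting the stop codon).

Frame 1: TGG CAG CTT TGG TAT GTC CTA AGG GAG AAG AAA — no ATG→stop ORF.
Frame 2: GGC AGC TTT GGT ATG TCC TAA GGG AGA AGA AAA — ATG at 14, stop TAA at 20 → 9 nt.
Frame 3: GCA GCT TTG GTA TGT CCT AAG GGA GAA GAA — no ATG→stop ORF.
No ORF reaches 4 codons. Count = 0.

0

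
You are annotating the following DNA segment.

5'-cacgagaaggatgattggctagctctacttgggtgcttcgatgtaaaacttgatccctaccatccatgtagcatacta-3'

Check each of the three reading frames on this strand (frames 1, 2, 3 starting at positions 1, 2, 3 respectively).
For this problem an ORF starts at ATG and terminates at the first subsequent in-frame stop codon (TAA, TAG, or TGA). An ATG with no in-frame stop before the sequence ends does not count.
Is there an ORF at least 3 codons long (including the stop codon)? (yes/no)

Frame 1: CAC GAG AAG GAT GAT TGG CTA GCT CTA CTT GGG TGC TTC GAT GTA AAA CTT GAT CCC TAC CAT CCA TGT AGC ATA CTA — no ATG→stop ORF.
Frame 2: ACG AGA AGG ATG ATT GGC TAG CTC TAC TTG GGT GCT TCG ATG TAA AAC TTG ATC CCT ACC ATC CAT GTA GCA TAC — ATG at 11, stop TAG at 20 → 12 nt; ATG at 41, stop TAA at 44 → 6 nt.
Frame 3: CGA GAA GGA TGA TTG GCT AGC TCT ACT TGG GTG CTT CGA TGT AAA ACT TGA TCC CTA CCA TCC ATG TAG CAT ACT — ATG at 66, stop TAG at 69 → 6 nt.
Frame 2 has an ORF of 4 codons (positions 11–22) ≥ 3, so yes.

yes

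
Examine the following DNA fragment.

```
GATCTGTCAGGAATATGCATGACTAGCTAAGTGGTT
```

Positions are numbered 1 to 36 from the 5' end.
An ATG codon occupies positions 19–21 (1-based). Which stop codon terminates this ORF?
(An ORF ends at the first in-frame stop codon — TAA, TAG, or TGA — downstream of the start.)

TAA

Codons from position 19: ATG (19–21), ACT (22–24), AGC (25–27), TAA (28–30).
The first in-frame stop codon is TAA.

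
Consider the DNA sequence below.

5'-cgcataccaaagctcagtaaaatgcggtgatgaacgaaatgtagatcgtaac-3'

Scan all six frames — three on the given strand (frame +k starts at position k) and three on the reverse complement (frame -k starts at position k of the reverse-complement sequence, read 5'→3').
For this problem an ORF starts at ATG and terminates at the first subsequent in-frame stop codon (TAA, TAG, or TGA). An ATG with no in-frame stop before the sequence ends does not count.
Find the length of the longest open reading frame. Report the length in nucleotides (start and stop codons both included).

Reverse complement (5'→3'): GTTACGATCTACATTTCGTTCATCACCGCATTTTACTGAGCTTTGGTATGCG
Frame +1: CGC ATA CCA AAG CTC AGT AAA ATG CGG TGA TGA ACG AAA TGT AGA TCG TAA — ATG at 22, stop TGA at 28 → 9 nt.
Frame +2: GCA TAC CAA AGC TCA GTA AAA TGC GGT GAT GAA CGA AAT GTA GAT CGT AAC — no ATG→stop ORF.
Frame +3: CAT ACC AAA GCT CAG TAA AAT GCG GTG ATG AAC GAA ATG TAG ATC GTA — ATG at 30, stop TAG at 42 → 15 nt; ATG at 39, stop TAG at 42 → 6 nt.
Frame -1: GTT ACG ATC TAC ATT TCG TTC ATC ACC GCA TTT TAC TGA GCT TTG GTA TGC — no ATG→stop ORF.
Frame -2: TTA CGA TCT ACA TTT CGT TCA TCA CCG CAT TTT ACT GAG CTT TGG TAT GCG — no ATG→stop ORF.
Frame -3: TAC GAT CTA CAT TTC GTT CAT CAC CGC ATT TTA CTG AGC TTT GGT ATG — no ATG→stop ORF.
Longest: frame +3, positions 30–44, 15 nt = 5 codons = 4 aa. → 15 nucleotides.

15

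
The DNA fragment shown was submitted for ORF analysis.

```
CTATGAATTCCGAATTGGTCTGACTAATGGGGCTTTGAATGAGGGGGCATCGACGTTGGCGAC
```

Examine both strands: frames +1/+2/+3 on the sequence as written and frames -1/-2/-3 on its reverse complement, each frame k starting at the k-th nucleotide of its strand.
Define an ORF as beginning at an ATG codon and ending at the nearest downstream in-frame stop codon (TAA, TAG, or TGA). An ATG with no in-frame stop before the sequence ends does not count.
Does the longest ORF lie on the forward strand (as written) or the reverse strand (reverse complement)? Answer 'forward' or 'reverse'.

Reverse complement (5'→3'): GTCGCCAACGTCGATGCCCCCTCATTCAAAGCCCCATTAGTCAGACCAATTCGGAATTCATAG
Frame +1: CTA TGA ATT CCG AAT TGG TCT GAC TAA TGG GGC TTT GAA TGA GGG GGC ATC GAC GTT GGC GAC — no ATG→stop ORF.
Frame +2: TAT GAA TTC CGA ATT GGT CTG ACT AAT GGG GCT TTG AAT GAG GGG GCA TCG ACG TTG GCG — no ATG→stop ORF.
Frame +3: ATG AAT TCC GAA TTG GTC TGA CTA ATG GGG CTT TGA ATG AGG GGG CAT CGA CGT TGG CGA — ATG at 3, stop TGA at 21 → 21 nt; ATG at 27, stop TGA at 36 → 12 nt.
Frame -1: GTC GCC AAC GTC GAT GCC CCC TCA TTC AAA GCC CCA TTA GTC AGA CCA ATT CGG AAT TCA TAG — no ATG→stop ORF.
Frame -2: TCG CCA ACG TCG ATG CCC CCT CAT TCA AAG CCC CAT TAG TCA GAC CAA TTC GGA ATT CAT — ATG at 14, stop TAG at 38 → 27 nt.
Frame -3: CGC CAA CGT CGA TGC CCC CTC ATT CAA AGC CCC ATT AGT CAG ACC AAT TCG GAA TTC ATA — no ATG→stop ORF.
Forward-strand max 21 nt; reverse-strand max 27 nt. The reverse strand has the longer ORF.

reverse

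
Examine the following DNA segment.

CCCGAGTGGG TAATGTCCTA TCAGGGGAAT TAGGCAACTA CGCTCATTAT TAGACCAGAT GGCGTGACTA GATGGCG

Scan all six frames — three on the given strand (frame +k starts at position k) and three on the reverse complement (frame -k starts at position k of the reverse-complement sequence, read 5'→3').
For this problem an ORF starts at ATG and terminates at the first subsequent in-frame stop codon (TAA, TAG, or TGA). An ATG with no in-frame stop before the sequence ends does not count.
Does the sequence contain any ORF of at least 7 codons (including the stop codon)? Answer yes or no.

Reverse complement (5'→3'): CGCCATCTAGTCACGCCATCTGGTCTAATAATGAGCGTAGTTGCCTAATTCCCCTGATAGGACATTACCCACTCGGG
Frame +1: CCC GAG TGG GTA ATG TCC TAT CAG GGG AAT TAG GCA ACT ACG CTC ATT ATT AGA CCA GAT GGC GTG ACT AGA TGG — ATG at 13, stop TAG at 31 → 21 nt.
Frame +2: CCG AGT GGG TAA TGT CCT ATC AGG GGA ATT AGG CAA CTA CGC TCA TTA TTA GAC CAG ATG GCG TGA CTA GAT GGC — ATG at 59, stop TGA at 65 → 9 nt.
Frame +3: CGA GTG GGT AAT GTC CTA TCA GGG GAA TTA GGC AAC TAC GCT CAT TAT TAG ACC AGA TGG CGT GAC TAG ATG GCG — no ATG→stop ORF.
Frame -1: CGC CAT CTA GTC ACG CCA TCT GGT CTA ATA ATG AGC GTA GTT GCC TAA TTC CCC TGA TAG GAC ATT ACC CAC TCG — ATG at 31, stop TAA at 46 → 18 nt.
Frame -2: GCC ATC TAG TCA CGC CAT CTG GTC TAA TAA TGA GCG TAG TTG CCT AAT TCC CCT GAT AGG ACA TTA CCC ACT CGG — no ATG→stop ORF.
Frame -3: CCA TCT AGT CAC GCC ATC TGG TCT AAT AAT GAG CGT AGT TGC CTA ATT CCC CTG ATA GGA CAT TAC CCA CTC GGG — no ATG→stop ORF.
Frame +1 has an ORF of 7 codons (positions 13–33) ≥ 7, so yes.

yes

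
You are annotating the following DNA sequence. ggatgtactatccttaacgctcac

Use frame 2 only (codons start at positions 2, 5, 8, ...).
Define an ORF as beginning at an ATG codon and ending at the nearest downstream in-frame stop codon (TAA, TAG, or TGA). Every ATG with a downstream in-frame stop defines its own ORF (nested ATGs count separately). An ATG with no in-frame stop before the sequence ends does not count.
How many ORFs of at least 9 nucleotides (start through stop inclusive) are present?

Frame 2: GAT GTA CTA TCC TTA ACG CTC — no ATG→stop ORF.
No ORF reaches 9 nucleotides. Count = 0.

0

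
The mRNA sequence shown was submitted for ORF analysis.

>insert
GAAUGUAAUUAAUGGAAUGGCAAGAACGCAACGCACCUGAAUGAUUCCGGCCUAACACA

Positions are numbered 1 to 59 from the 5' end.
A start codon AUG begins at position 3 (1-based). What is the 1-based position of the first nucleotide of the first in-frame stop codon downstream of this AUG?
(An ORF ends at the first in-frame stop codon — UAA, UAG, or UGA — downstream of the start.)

Codons from position 3: AUG (3–5), UAA (6–8).
UAA is a stop codon; it begins at position 6.

6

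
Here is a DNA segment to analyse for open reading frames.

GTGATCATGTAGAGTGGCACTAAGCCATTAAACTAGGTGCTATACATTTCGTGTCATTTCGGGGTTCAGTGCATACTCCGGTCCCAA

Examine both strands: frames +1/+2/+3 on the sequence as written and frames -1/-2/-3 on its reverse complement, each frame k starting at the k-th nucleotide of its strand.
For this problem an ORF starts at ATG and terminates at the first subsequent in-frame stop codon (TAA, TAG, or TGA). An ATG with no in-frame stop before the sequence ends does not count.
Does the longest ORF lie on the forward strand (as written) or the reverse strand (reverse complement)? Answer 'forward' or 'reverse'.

reverse

Reverse complement (5'→3'): TTGGGACCGGAGTATGCACTGAACCCCGAAATGACACGAAATGTATAGCACCTAGTTTAATGGCTTAGTGCCACTCTACATGATCAC
Frame +1: GTG ATC ATG TAG AGT GGC ACT AAG CCA TTA AAC TAG GTG CTA TAC ATT TCG TGT CAT TTC GGG GTT CAG TGC ATA CTC CGG TCC CAA — ATG at 7, stop TAG at 10 → 6 nt.
Frame +2: TGA TCA TGT AGA GTG GCA CTA AGC CAT TAA ACT AGG TGC TAT ACA TTT CGT GTC ATT TCG GGG TTC AGT GCA TAC TCC GGT CCC — no ATG→stop ORF.
Frame +3: GAT CAT GTA GAG TGG CAC TAA GCC ATT AAA CTA GGT GCT ATA CAT TTC GTG TCA TTT CGG GGT TCA GTG CAT ACT CCG GTC CCA — no ATG→stop ORF.
Frame -1: TTG GGA CCG GAG TAT GCA CTG AAC CCC GAA ATG ACA CGA AAT GTA TAG CAC CTA GTT TAA TGG CTT AGT GCC ACT CTA CAT GAT CAC — ATG at 31, stop TAG at 46 → 18 nt.
Frame -2: TGG GAC CGG AGT ATG CAC TGA ACC CCG AAA TGA CAC GAA ATG TAT AGC ACC TAG TTT AAT GGC TTA GTG CCA CTC TAC ATG ATC — ATG at 14, stop TGA at 20 → 9 nt; ATG at 41, stop TAG at 53 → 15 nt.
Frame -3: GGG ACC GGA GTA TGC ACT GAA CCC CGA AAT GAC ACG AAA TGT ATA GCA CCT AGT TTA ATG GCT TAG TGC CAC TCT ACA TGA TCA — ATG at 60, stop TAG at 66 → 9 nt.
Forward-strand max 6 nt; reverse-strand max 18 nt. The reverse strand has the longer ORF.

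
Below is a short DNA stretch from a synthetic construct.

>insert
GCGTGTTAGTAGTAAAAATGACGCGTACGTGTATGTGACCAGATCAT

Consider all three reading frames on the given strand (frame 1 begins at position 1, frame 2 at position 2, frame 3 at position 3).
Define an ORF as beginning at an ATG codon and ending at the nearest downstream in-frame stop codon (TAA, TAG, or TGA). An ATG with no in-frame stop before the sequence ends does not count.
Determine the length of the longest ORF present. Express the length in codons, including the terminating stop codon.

7

Frame 1: GCG TGT TAG TAG TAA AAA TGA CGC GTA CGT GTA TGT GAC CAG ATC — no ATG→stop ORF.
Frame 2: CGT GTT AGT AGT AAA AAT GAC GCG TAC GTG TAT GTG ACC AGA TCA — no ATG→stop ORF.
Frame 3: GTG TTA GTA GTA AAA ATG ACG CGT ACG TGT ATG TGA CCA GAT CAT — ATG at 18, stop TGA at 36 → 21 nt; ATG at 33, stop TGA at 36 → 6 nt.
Longest: frame 3, positions 18–38, 21 nt = 7 codons = 6 aa. → 7 codons.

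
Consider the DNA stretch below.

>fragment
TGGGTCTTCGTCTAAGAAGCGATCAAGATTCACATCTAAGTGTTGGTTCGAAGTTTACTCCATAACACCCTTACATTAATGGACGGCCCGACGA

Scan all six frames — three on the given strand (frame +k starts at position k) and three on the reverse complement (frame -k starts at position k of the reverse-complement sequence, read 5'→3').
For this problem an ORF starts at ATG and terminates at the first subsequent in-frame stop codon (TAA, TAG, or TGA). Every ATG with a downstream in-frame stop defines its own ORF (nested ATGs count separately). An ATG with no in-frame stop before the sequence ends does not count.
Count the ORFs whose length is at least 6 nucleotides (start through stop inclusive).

3

Reverse complement (5'→3'): TCGTCGGGCCGTCCATTAATGTAAGGGTGTTATGGAGTAAACTTCGAACCAACACTTAGATGTGAATCTTGATCGCTTCTTAGACGAAGACCCA
Frame +1: TGG GTC TTC GTC TAA GAA GCG ATC AAG ATT CAC ATC TAA GTG TTG GTT CGA AGT TTA CTC CAT AAC ACC CTT ACA TTA ATG GAC GGC CCG ACG — no ATG→stop ORF.
Frame +2: GGG TCT TCG TCT AAG AAG CGA TCA AGA TTC ACA TCT AAG TGT TGG TTC GAA GTT TAC TCC ATA ACA CCC TTA CAT TAA TGG ACG GCC CGA CGA — no ATG→stop ORF.
Frame +3: GGT CTT CGT CTA AGA AGC GAT CAA GAT TCA CAT CTA AGT GTT GGT TCG AAG TTT ACT CCA TAA CAC CCT TAC ATT AAT GGA CGG CCC GAC — no ATG→stop ORF.
Frame -1: TCG TCG GGC CGT CCA TTA ATG TAA GGG TGT TAT GGA GTA AAC TTC GAA CCA ACA CTT AGA TGT GAA TCT TGA TCG CTT CTT AGA CGA AGA CCC — ATG at 19, stop TAA at 22 → 6 nt.
Frame -2: CGT CGG GCC GTC CAT TAA TGT AAG GGT GTT ATG GAG TAA ACT TCG AAC CAA CAC TTA GAT GTG AAT CTT GAT CGC TTC TTA GAC GAA GAC CCA — ATG at 32, stop TAA at 38 → 9 nt.
Frame -3: GTC GGG CCG TCC ATT AAT GTA AGG GTG TTA TGG AGT AAA CTT CGA ACC AAC ACT TAG ATG TGA ATC TTG ATC GCT TCT TAG ACG AAG ACC — ATG at 60, stop TGA at 63 → 6 nt.
ORFs ≥ 6 nucleotides: frame -1 19–24 (6 nucleotides), frame -2 32–40 (9 nucleotides), frame -3 60–65 (6 nucleotides). Count = 3.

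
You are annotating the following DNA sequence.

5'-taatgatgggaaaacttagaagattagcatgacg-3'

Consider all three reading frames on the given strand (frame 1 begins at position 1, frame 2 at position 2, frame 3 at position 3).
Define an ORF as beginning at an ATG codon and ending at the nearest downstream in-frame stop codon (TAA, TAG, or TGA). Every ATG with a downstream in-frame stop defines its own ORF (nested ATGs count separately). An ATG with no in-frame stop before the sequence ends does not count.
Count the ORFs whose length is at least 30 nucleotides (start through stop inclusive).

1

Frame 1: TAA TGA TGG GAA AAC TTA GAA GAT TAG CAT GAC — no ATG→stop ORF.
Frame 2: AAT GAT GGG AAA ACT TAG AAG ATT AGC ATG ACG — no ATG→stop ORF.
Frame 3: ATG ATG GGA AAA CTT AGA AGA TTA GCA TGA — ATG at 3, stop TGA at 30 → 30 nt; ATG at 6, stop TGA at 30 → 27 nt.
ORFs ≥ 30 nucleotides: frame 3 3–32 (30 nucleotides). Count = 1.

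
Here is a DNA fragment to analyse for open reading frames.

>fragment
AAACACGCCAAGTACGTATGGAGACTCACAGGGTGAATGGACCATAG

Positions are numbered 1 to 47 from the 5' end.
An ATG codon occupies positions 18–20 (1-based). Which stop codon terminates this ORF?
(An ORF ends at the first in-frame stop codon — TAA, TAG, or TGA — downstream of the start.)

Codons from position 18: ATG (18–20), GAG (21–23), ACT (24–26), CAC (27–29), AGG (30–32), GTG (33–35), AAT (36–38), GGA (39–41), CCA (42–44), TAG (45–47).
The first in-frame stop codon is TAG.

TAG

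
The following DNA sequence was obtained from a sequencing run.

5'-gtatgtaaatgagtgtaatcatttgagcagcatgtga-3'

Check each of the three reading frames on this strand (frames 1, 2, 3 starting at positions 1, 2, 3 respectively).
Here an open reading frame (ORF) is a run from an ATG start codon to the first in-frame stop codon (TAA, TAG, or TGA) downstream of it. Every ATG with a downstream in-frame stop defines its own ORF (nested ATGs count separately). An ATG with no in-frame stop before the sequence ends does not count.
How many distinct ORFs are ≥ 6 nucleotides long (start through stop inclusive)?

Frame 1: GTA TGT AAA TGA GTG TAA TCA TTT GAG CAG CAT GTG — no ATG→stop ORF.
Frame 2: TAT GTA AAT GAG TGT AAT CAT TTG AGC AGC ATG TGA — ATG at 32, stop TGA at 35 → 6 nt.
Frame 3: ATG TAA ATG AGT GTA ATC ATT TGA GCA GCA TGT — ATG at 3, stop TAA at 6 → 6 nt; ATG at 9, stop TGA at 24 → 18 nt.
ORFs ≥ 6 nucleotides: frame 2 32–37 (6 nucleotides), frame 3 3–8 (6 nucleotides), frame 3 9–26 (18 nucleotides). Count = 3.

3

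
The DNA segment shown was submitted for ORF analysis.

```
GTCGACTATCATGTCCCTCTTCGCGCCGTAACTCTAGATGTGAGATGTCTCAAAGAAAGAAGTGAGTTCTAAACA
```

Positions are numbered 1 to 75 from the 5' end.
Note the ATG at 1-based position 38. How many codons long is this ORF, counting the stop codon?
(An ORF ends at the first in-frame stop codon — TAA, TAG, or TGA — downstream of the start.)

Codons from position 38: ATG (38–40), TGA (41–43).
TGA is the first in-frame stop; that's 2 codons including the stop.

2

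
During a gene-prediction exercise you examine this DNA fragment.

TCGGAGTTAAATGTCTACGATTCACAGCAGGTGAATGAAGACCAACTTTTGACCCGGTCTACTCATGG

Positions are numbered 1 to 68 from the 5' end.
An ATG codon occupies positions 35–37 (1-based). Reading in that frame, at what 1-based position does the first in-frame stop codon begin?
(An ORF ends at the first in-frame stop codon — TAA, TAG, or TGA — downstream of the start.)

50

Codons from position 35: ATG (35–37), AAG (38–40), ACC (41–43), AAC (44–46), TTT (47–49), TGA (50–52).
TGA is a stop codon; it begins at position 50.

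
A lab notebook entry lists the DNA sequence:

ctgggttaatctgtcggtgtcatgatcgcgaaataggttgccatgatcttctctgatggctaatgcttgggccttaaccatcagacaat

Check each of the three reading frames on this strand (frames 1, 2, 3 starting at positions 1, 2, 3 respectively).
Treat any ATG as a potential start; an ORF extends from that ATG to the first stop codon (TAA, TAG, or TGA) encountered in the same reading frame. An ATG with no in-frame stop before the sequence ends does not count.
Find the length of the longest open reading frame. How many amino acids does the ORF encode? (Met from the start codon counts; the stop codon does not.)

Frame 1: CTG GGT TAA TCT GTC GGT GTC ATG ATC GCG AAA TAG GTT GCC ATG ATC TTC TCT GAT GGC TAA TGC TTG GGC CTT AAC CAT CAG ACA — ATG at 22, stop TAG at 34 → 15 nt; ATG at 43, stop TAA at 61 → 21 nt.
Frame 2: TGG GTT AAT CTG TCG GTG TCA TGA TCG CGA AAT AGG TTG CCA TGA TCT TCT CTG ATG GCT AAT GCT TGG GCC TTA ACC ATC AGA CAA — no ATG→stop ORF.
Frame 3: GGG TTA ATC TGT CGG TGT CAT GAT CGC GAA ATA GGT TGC CAT GAT CTT CTC TGA TGG CTA ATG CTT GGG CCT TAA CCA TCA GAC AAT — ATG at 63, stop TAA at 75 → 15 nt.
Longest: frame 1, positions 43–63, 21 nt = 7 codons = 6 aa. → 6 amino acids.

6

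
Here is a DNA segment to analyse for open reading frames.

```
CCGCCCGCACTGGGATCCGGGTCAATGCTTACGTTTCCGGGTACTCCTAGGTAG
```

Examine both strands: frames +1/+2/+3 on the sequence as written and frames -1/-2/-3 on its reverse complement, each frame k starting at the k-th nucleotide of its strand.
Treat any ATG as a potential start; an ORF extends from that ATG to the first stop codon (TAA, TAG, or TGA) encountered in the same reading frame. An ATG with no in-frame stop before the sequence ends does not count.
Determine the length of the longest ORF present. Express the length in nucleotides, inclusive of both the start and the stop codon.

Reverse complement (5'→3'): CTACCTAGGAGTACCCGGAAACGTAAGCATTGACCCGGATCCCAGTGCGGGCGG
Frame +1: CCG CCC GCA CTG GGA TCC GGG TCA ATG CTT ACG TTT CCG GGT ACT CCT AGG TAG — ATG at 25, stop TAG at 52 → 30 nt.
Frame +2: CGC CCG CAC TGG GAT CCG GGT CAA TGC TTA CGT TTC CGG GTA CTC CTA GGT — no ATG→stop ORF.
Frame +3: GCC CGC ACT GGG ATC CGG GTC AAT GCT TAC GTT TCC GGG TAC TCC TAG GTA — no ATG→stop ORF.
Frame -1: CTA CCT AGG AGT ACC CGG AAA CGT AAG CAT TGA CCC GGA TCC CAG TGC GGG CGG — no ATG→stop ORF.
Frame -2: TAC CTA GGA GTA CCC GGA AAC GTA AGC ATT GAC CCG GAT CCC AGT GCG GGC — no ATG→stop ORF.
Frame -3: ACC TAG GAG TAC CCG GAA ACG TAA GCA TTG ACC CGG ATC CCA GTG CGG GCG — no ATG→stop ORF.
Longest: frame +1, positions 25–54, 30 nt = 10 codons = 9 aa. → 30 nucleotides.

30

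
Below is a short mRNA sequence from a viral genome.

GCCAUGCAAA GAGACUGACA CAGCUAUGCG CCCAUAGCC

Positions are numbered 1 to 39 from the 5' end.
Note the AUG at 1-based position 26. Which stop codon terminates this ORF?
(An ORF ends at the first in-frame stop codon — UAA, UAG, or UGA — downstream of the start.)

UAG

Codons from position 26: AUG (26–28), CGC (29–31), CCA (32–34), UAG (35–37).
The first in-frame stop codon is UAG.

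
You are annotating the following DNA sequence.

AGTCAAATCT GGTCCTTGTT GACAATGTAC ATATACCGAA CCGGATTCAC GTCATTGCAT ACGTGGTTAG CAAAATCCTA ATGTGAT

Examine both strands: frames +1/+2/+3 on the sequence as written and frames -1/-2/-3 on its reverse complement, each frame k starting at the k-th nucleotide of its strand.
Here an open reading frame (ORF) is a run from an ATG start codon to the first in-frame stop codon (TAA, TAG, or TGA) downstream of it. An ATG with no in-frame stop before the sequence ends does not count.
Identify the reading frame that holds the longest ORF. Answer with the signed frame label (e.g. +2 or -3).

Reverse complement (5'→3'): ATCACATTAGGATTTTGCTAACCACGTATGCAATGACGTGAATCCGGTTCGGTATATGTACATTGTCAACAAGGACCAGATTTGACT
Frame +1: AGT CAA ATC TGG TCC TTG TTG ACA ATG TAC ATA TAC CGA ACC GGA TTC ACG TCA TTG CAT ACG TGG TTA GCA AAA TCC TAA TGT GAT — ATG at 25, stop TAA at 79 → 57 nt.
Frame +2: GTC AAA TCT GGT CCT TGT TGA CAA TGT ACA TAT ACC GAA CCG GAT TCA CGT CAT TGC ATA CGT GGT TAG CAA AAT CCT AAT GTG — no ATG→stop ORF.
Frame +3: TCA AAT CTG GTC CTT GTT GAC AAT GTA CAT ATA CCG AAC CGG ATT CAC GTC ATT GCA TAC GTG GTT AGC AAA ATC CTA ATG TGA — ATG at 81, stop TGA at 84 → 6 nt.
Frame -1: ATC ACA TTA GGA TTT TGC TAA CCA CGT ATG CAA TGA CGT GAA TCC GGT TCG GTA TAT GTA CAT TGT CAA CAA GGA CCA GAT TTG ACT — ATG at 28, stop TGA at 34 → 9 nt.
Frame -2: TCA CAT TAG GAT TTT GCT AAC CAC GTA TGC AAT GAC GTG AAT CCG GTT CGG TAT ATG TAC ATT GTC AAC AAG GAC CAG ATT TGA — ATG at 56, stop TGA at 83 → 30 nt.
Frame -3: CAC ATT AGG ATT TTG CTA ACC ACG TAT GCA ATG ACG TGA ATC CGG TTC GGT ATA TGT ACA TTG TCA ACA AGG ACC AGA TTT GAC — ATG at 33, stop TGA at 39 → 9 nt.
Longest ORF is 57 nt in frame +1 (positions 25–81).

+1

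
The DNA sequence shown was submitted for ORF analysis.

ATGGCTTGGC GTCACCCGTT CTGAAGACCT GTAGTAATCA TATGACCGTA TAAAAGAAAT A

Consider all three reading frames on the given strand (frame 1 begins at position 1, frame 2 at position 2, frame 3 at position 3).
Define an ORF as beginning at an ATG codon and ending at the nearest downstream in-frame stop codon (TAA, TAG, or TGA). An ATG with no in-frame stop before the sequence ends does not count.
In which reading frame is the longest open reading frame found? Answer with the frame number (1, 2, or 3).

1

Frame 1: ATG GCT TGG CGT CAC CCG TTC TGA AGA CCT GTA GTA ATC ATA TGA CCG TAT AAA AGA AAT — ATG at 1, stop TGA at 22 → 24 nt.
Frame 2: TGG CTT GGC GTC ACC CGT TCT GAA GAC CTG TAG TAA TCA TAT GAC CGT ATA AAA GAA ATA — no ATG→stop ORF.
Frame 3: GGC TTG GCG TCA CCC GTT CTG AAG ACC TGT AGT AAT CAT ATG ACC GTA TAA AAG AAA — ATG at 42, stop TAA at 51 → 12 nt.
Longest ORF is 24 nt in frame 1 (positions 1–24).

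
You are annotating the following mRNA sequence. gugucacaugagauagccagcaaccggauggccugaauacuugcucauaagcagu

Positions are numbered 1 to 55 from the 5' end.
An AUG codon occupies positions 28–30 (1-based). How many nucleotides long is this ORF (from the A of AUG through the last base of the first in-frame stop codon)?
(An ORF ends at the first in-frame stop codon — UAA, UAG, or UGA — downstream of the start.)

9

Codons from position 28: AUG (28–30), GCC (31–33), UGA (34–36).
UGA is the first in-frame stop; ORF spans 28–36, 9 nucleotides.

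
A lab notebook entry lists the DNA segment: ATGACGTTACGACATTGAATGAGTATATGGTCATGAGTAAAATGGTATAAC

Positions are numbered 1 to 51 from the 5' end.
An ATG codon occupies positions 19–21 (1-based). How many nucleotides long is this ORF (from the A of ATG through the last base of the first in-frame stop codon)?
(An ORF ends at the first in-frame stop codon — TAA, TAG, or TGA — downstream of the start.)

Codons from position 19: ATG (19–21), AGT (22–24), ATA (25–27), TGG (28–30), TCA (31–33), TGA (34–36).
TGA is the first in-frame stop; ORF spans 19–36, 18 nucleotides.

18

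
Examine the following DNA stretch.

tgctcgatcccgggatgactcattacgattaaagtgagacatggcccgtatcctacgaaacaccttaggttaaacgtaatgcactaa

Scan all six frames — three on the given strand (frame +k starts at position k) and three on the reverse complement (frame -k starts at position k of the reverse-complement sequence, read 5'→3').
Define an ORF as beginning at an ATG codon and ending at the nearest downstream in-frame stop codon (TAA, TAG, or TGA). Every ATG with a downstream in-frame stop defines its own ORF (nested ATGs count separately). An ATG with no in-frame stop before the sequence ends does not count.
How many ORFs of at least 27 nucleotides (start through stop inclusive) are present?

1

Reverse complement (5'→3'): TTAGTGCATTACGTTTAACCTAAGGTGTTTCGTAGGATACGGGCCATGTCTCACTTTAATCGTAATGAGTCATCCCGGGATCGAGCA
Frame +1: TGC TCG ATC CCG GGA TGA CTC ATT ACG ATT AAA GTG AGA CAT GGC CCG TAT CCT ACG AAA CAC CTT AGG TTA AAC GTA ATG CAC TAA — ATG at 79, stop TAA at 85 → 9 nt.
Frame +2: GCT CGA TCC CGG GAT GAC TCA TTA CGA TTA AAG TGA GAC ATG GCC CGT ATC CTA CGA AAC ACC TTA GGT TAA ACG TAA TGC ACT — ATG at 41, stop TAA at 71 → 33 nt.
Frame +3: CTC GAT CCC GGG ATG ACT CAT TAC GAT TAA AGT GAG ACA TGG CCC GTA TCC TAC GAA ACA CCT TAG GTT AAA CGT AAT GCA CTA — ATG at 15, stop TAA at 30 → 18 nt.
Frame -1: TTA GTG CAT TAC GTT TAA CCT AAG GTG TTT CGT AGG ATA CGG GCC ATG TCT CAC TTT AAT CGT AAT GAG TCA TCC CGG GAT CGA GCA — no ATG→stop ORF.
Frame -2: TAG TGC ATT ACG TTT AAC CTA AGG TGT TTC GTA GGA TAC GGG CCA TGT CTC ACT TTA ATC GTA ATG AGT CAT CCC GGG ATC GAG — no ATG→stop ORF.
Frame -3: AGT GCA TTA CGT TTA ACC TAA GGT GTT TCG TAG GAT ACG GGC CAT GTC TCA CTT TAA TCG TAA TGA GTC ATC CCG GGA TCG AGC — no ATG→stop ORF.
ORFs ≥ 27 nucleotides: frame +2 41–73 (33 nucleotides). Count = 1.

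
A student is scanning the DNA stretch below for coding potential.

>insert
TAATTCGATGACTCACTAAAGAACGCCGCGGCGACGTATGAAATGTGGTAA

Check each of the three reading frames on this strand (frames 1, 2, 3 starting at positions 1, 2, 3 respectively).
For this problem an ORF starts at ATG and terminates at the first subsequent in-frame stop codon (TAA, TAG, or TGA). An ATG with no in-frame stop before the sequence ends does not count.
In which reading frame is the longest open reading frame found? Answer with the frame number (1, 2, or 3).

2

Frame 1: TAA TTC GAT GAC TCA CTA AAG AAC GCC GCG GCG ACG TAT GAA ATG TGG TAA — ATG at 43, stop TAA at 49 → 9 nt.
Frame 2: AAT TCG ATG ACT CAC TAA AGA ACG CCG CGG CGA CGT ATG AAA TGT GGT — ATG at 8, stop TAA at 17 → 12 nt.
Frame 3: ATT CGA TGA CTC ACT AAA GAA CGC CGC GGC GAC GTA TGA AAT GTG GTA — no ATG→stop ORF.
Longest ORF is 12 nt in frame 2 (positions 8–19).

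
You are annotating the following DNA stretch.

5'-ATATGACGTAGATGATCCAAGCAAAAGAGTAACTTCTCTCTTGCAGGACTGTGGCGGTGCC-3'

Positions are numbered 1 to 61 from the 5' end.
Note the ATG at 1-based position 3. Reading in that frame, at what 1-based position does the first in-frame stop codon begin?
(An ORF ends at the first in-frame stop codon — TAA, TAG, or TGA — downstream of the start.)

Codons from position 3: ATG (3–5), ACG (6–8), TAG (9–11).
TAG is a stop codon; it begins at position 9.

9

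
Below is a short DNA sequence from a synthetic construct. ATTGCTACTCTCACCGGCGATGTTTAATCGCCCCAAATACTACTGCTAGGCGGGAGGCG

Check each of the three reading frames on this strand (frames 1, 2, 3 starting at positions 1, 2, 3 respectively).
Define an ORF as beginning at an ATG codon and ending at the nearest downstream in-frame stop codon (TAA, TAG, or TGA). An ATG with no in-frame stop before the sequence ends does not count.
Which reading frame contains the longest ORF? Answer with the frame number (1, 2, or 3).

2

Frame 1: ATT GCT ACT CTC ACC GGC GAT GTT TAA TCG CCC CAA ATA CTA CTG CTA GGC GGG AGG — no ATG→stop ORF.
Frame 2: TTG CTA CTC TCA CCG GCG ATG TTT AAT CGC CCC AAA TAC TAC TGC TAG GCG GGA GGC — ATG at 20, stop TAG at 47 → 30 nt.
Frame 3: TGC TAC TCT CAC CGG CGA TGT TTA ATC GCC CCA AAT ACT ACT GCT AGG CGG GAG GCG — no ATG→stop ORF.
Longest ORF is 30 nt in frame 2 (positions 20–49).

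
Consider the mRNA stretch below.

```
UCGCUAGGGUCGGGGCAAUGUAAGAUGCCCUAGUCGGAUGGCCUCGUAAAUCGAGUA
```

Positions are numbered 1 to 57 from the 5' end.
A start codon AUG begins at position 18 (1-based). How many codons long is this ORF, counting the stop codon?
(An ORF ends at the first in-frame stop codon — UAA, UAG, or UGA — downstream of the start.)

2

Codons from position 18: AUG (18–20), UAA (21–23).
UAA is the first in-frame stop; that's 2 codons including the stop.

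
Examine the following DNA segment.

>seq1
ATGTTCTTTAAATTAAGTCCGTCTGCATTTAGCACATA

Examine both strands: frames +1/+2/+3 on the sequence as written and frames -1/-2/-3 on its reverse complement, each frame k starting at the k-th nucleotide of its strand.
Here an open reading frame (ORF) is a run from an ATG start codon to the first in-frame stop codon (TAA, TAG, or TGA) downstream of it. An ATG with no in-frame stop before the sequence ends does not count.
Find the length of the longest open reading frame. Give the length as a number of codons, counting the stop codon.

7

Reverse complement (5'→3'): TATGTGCTAAATGCAGACGGACTTAATTTAAAGAACAT
Frame +1: ATG TTC TTT AAA TTA AGT CCG TCT GCA TTT AGC ACA — no ATG→stop ORF.
Frame +2: TGT TCT TTA AAT TAA GTC CGT CTG CAT TTA GCA CAT — no ATG→stop ORF.
Frame +3: GTT CTT TAA ATT AAG TCC GTC TGC ATT TAG CAC ATA — no ATG→stop ORF.
Frame -1: TAT GTG CTA AAT GCA GAC GGA CTT AAT TTA AAG AAC — no ATG→stop ORF.
Frame -2: ATG TGC TAA ATG CAG ACG GAC TTA ATT TAA AGA ACA — ATG at 2, stop TAA at 8 → 9 nt; ATG at 11, stop TAA at 29 → 21 nt.
Frame -3: TGT GCT AAA TGC AGA CGG ACT TAA TTT AAA GAA CAT — no ATG→stop ORF.
Longest: frame -2, positions 11–31, 21 nt = 7 codons = 6 aa. → 7 codons.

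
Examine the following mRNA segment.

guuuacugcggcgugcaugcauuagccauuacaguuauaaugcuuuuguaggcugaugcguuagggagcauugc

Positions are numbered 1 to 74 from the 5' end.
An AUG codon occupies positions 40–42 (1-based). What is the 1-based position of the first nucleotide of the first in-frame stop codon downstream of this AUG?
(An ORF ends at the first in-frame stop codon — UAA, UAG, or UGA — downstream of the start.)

49

Codons from position 40: AUG (40–42), CUU (43–45), UUG (46–48), UAG (49–51).
UAG is a stop codon; it begins at position 49.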